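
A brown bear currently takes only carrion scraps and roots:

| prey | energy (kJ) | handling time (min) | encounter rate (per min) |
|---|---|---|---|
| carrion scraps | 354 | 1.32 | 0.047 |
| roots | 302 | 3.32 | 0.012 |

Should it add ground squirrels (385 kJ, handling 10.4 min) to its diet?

Yes

Intake rate on the current diet: R = (0.047×354 + 0.012×302) / (1 + 0.047×1.32 + 0.012×3.32) = 20.26/1.102 = 18.39 kJ/min.
Profitability of ground squirrels: 385/10.4 = 37.02 kJ/min.
37.02 > 18.39, so adding ground squirrels raises the average — include it.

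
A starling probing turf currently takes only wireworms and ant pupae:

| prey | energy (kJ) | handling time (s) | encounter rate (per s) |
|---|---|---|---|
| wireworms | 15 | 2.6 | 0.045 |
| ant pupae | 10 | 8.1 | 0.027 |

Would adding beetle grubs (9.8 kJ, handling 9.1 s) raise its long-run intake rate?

Yes

Intake rate on the current diet: R = (0.045×15 + 0.027×10) / (1 + 0.045×2.6 + 0.027×8.1) = 0.945/1.336 = 0.7075 kJ/s.
Profitability of beetle grubs: 9.8/9.1 = 1.077 kJ/s.
Since 1.077 > R, including beetle grubs increases the long-run rate.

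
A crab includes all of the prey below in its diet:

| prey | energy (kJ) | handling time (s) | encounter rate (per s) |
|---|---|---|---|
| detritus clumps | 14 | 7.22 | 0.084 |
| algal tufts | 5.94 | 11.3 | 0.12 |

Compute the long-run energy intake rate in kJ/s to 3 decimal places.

R = (0.084×14 + 0.12×5.94) / (1 + 0.084×7.22 + 0.12×11.3) = 1.889/2.962 = 0.6376 kJ/s.

0.638 kJ/s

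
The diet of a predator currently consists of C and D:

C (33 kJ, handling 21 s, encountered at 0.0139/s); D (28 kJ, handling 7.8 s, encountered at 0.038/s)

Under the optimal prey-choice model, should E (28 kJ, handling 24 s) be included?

Yes

On C and D alone, R = ΣλE/(1+Σλh) = 1.523/1.588 = 0.9587 kJ/s.
Profitability of E: 28/24 = 1.167 kJ/s.
Since 1.167 > R, including E increases the long-run rate.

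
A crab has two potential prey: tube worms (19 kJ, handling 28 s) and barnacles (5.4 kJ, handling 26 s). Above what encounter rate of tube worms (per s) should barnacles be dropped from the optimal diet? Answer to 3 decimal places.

Drop barnacles once their profitability E₂/h₂ falls below the rate achievable on tube worms alone: E₂/h₂ = λE₁/(1 + λh₁).
Solve for λ: λE₁h₂ = E₂(1 + λh₁) → λ(E₁h₂ − E₂h₁) = E₂ → λ = E₂/(E₁h₂ − E₂h₁).
λ = 5.4/(19×26 − 5.4×28) = 5.4/342.8 = 0.01575 per s.

0.016 per s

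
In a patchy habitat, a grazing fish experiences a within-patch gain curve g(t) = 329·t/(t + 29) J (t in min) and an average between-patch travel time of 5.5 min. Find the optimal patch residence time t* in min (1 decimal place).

12.6 min

Optimal t* satisfies g'(t*) = g(t*)/(T + t*).
g'(t) = 329·29/(t + 29)². Setting 329·29/(t+29)² = 329t/[(t+29)(5.5+t)] gives 29(5.5+t) = t(t+29), so t² = 29×5.5 = 159.5.
t* = √159.5 = 12.63 min.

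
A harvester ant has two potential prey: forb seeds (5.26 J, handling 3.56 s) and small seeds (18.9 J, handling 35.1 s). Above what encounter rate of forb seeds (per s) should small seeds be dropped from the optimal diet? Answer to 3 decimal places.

The zero-one rule: include small seeds iff E₂/h₂ > λE₁/(1+λh₁). Equality gives the switch point.
λE₁h₂ = E₂ + λE₂h₁ ⇒ λ = E₂/(E₁h₂ − E₂h₁) = 18.9/(184.6 − 67.28) = 0.1611 per s.

0.161 per s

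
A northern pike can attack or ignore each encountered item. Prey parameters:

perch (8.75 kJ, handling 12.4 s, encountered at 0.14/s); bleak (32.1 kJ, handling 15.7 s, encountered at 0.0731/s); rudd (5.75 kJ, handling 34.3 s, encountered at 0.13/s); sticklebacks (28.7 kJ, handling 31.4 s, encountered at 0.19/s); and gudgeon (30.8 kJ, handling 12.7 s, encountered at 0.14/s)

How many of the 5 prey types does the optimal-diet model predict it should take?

E/h in descending order: gudgeon 2.43, bleak 2.04, sticklebacks 0.914, perch 0.706, rudd 0.168 kJ/s. The optimal diet is the largest prefix of this list for which every included type satisfies E_i/h_i > R on the types above it.
Rate on top 1: 1.552. bleak: 2.04 > 1.552 → include.
Rate on top 2: 1.696. sticklebacks: 0.914 < 1.696 → exclude; stop.
Optimal diet: gudgeon, bleak — 2 of 5 types.

2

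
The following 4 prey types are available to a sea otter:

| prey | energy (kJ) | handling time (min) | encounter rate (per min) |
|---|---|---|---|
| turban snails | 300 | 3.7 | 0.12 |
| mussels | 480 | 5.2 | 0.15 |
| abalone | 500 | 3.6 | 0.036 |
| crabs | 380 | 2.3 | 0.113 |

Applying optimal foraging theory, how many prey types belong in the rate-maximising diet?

E/h in descending order: crabs 165, abalone 139, mussels 92.3, turban snails 81.1 kJ/min. The optimal diet is the largest prefix of this list for which every included type satisfies E_i/h_i > R on the types above it.
Rate on top 1: 34.08. abalone: 139 > 34.08 → include.
Rate on top 2: 43.86. mussels: 92.3 > 43.86 → include.
Rate on top 3: 61.28. turban snails: 81.1 > 61.28 → include.
Optimal diet: crabs, abalone, mussels, turban snails — 4 of 4 types.

4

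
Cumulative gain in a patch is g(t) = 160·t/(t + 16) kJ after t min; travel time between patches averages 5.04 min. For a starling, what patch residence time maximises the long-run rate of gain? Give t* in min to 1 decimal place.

By the marginal value theorem, leave when the instantaneous gain rate g'(t) equals the habitat-wide average g(t)/(T + t).
g'(t) = 160·16/(t + 16)². Setting 160·16/(t+16)² = 160t/[(t+16)(5.04+t)] gives 16(5.04+t) = t(t+16), so t² = 16×5.04 = 80.64.
t* = √80.64 = 8.98 min.

9.0 min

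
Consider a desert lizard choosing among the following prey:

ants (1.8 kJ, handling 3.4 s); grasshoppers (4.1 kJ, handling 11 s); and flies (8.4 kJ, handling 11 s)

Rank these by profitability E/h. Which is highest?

flies

In descending order of E/h:
flies: 8.4/11 = 0.764 kJ/s
ants: 1.8/3.4 = 0.529 kJ/s
grasshoppers: 4.1/11 = 0.373 kJ/s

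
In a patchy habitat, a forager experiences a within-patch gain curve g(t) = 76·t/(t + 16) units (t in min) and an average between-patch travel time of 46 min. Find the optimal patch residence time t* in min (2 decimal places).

By the marginal value theorem, leave when the instantaneous gain rate g'(t) equals the habitat-wide average g(t)/(T + t).
g'(t) = 76·16/(t + 16)². Setting 76·16/(t+16)² = 76t/[(t+16)(46+t)] gives 16(46+t) = t(t+16), so t² = 16×46 = 736.
t* = √736 = 27.13 min.

27.13 min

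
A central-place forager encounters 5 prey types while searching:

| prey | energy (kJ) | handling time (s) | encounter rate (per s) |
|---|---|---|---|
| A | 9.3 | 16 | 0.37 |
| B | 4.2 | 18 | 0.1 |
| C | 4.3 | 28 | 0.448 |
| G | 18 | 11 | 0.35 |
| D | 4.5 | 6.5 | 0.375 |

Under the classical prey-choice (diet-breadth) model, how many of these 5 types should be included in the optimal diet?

1

Profitabilities (E/h, kJ/s): G 1.64, D 0.692, A 0.581, B 0.233, C 0.154. Add prey in this order while the next type's profitability exceeds the intake rate on those already taken.
Rate on top 1: 1.299. D: 0.692 < 1.299 → exclude; stop.
Optimal diet: G — 1 of 5 types.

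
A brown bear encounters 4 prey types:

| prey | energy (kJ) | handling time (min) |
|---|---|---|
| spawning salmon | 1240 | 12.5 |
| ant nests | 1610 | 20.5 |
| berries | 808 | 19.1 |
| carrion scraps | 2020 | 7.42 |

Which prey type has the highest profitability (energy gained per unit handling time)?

In descending order of E/h:
carrion scraps: 2020/7.42 = 272 kJ/min
spawning salmon: 1240/12.5 = 99.2 kJ/min
ant nests: 1610/20.5 = 78.5 kJ/min
berries: 808/19.1 = 42.3 kJ/min

carrion scraps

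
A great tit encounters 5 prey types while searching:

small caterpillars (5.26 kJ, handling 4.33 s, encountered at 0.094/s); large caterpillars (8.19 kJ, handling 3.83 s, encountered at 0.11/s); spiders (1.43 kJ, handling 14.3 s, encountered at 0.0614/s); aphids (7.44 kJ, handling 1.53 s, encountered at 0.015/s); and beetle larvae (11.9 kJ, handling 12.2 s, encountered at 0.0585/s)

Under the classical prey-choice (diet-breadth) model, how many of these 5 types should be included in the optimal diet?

E/h in descending order: aphids 4.86, large caterpillars 2.14, small caterpillars 1.21, beetle larvae 0.975, spiders 0.1 kJ/s. The optimal diet is the largest prefix of this list for which every included type satisfies E_i/h_i > R on the types above it.
Rate on top 1: 0.1091. large caterpillars: 2.14 > 0.1091 → include.
Rate on top 2: 0.7011. small caterpillars: 1.21 > 0.7011 → include.
Rate on top 3: 0.814. beetle larvae: 0.975 > 0.814 → include.
Rate on top 4: 0.8589. spiders: 0.1 < 0.8589 → exclude; stop.
Optimal diet: aphids, large caterpillars, small caterpillars, beetle larvae — 4 of 5 types.

4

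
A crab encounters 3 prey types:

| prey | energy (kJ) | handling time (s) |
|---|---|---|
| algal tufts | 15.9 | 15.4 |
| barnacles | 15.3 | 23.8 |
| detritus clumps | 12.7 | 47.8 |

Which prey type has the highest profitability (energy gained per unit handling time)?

algal tufts

In descending order of E/h:
algal tufts: 15.9/15.4 = 1.03 kJ/s
barnacles: 15.3/23.8 = 0.643 kJ/s
detritus clumps: 12.7/47.8 = 0.266 kJ/s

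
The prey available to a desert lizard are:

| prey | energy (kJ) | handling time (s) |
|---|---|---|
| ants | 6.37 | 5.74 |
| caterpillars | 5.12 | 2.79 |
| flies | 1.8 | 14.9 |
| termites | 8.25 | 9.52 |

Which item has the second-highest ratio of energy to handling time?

In descending order of E/h:
caterpillars: 5.12/2.79 = 1.84 kJ/s
ants: 6.37/5.74 = 1.11 kJ/s
termites: 8.25/9.52 = 0.867 kJ/s
flies: 1.8/14.9 = 0.121 kJ/s

ants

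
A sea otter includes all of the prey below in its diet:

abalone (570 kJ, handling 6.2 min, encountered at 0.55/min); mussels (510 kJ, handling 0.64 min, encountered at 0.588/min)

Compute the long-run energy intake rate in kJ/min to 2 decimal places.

Energy encountered per unit search time: 0.55×570 + 0.588×510 = 613.4 kJ/min.
Handling time per unit search time: 0.55×6.2 + 0.588×0.64 = 3.786.
Rate = 613.4/(1 + 3.786) = 128.2 kJ/min.

128.15 kJ/min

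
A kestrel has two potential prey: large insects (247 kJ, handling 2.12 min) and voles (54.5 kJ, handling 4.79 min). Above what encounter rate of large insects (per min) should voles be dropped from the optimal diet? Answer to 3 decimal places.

0.051 per min

The zero-one rule: include voles iff E₂/h₂ > λE₁/(1+λh₁). Equality gives the switch point.
λE₁h₂ = E₂ + λE₂h₁ ⇒ λ = E₂/(E₁h₂ − E₂h₁) = 54.5/(1183 − 115.5) = 0.05105 per min.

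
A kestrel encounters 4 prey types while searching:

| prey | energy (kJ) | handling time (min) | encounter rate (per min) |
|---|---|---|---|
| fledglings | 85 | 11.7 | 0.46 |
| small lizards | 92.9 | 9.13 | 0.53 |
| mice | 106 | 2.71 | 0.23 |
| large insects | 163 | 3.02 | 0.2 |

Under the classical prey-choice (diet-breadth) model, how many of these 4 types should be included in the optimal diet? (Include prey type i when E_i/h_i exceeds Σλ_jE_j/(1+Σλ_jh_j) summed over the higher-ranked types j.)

2

Profitabilities (E/h, kJ/min): large insects 54, mice 39.1, small lizards 10.2, fledglings 7.26. Add prey in this order while the next type's profitability exceeds the intake rate on those already taken.
Rate on top 1: 20.32. mice: 39.1 > 20.32 → include.
Rate on top 2: 25.58. small lizards: 10.2 < 25.58 → exclude; stop.
Optimal diet: large insects, mice — 2 of 4 types.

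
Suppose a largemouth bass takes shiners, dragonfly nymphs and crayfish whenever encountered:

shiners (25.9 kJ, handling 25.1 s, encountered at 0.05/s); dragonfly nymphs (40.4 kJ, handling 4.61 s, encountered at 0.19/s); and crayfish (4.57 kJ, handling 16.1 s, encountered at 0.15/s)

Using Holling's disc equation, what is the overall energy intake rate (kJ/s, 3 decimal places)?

1.741 kJ/s

R = (0.05×25.9 + 0.19×40.4 + 0.15×4.57) / (1 + 0.05×25.1 + 0.19×4.61 + 0.15×16.1) = 9.656/5.546 = 1.741 kJ/s.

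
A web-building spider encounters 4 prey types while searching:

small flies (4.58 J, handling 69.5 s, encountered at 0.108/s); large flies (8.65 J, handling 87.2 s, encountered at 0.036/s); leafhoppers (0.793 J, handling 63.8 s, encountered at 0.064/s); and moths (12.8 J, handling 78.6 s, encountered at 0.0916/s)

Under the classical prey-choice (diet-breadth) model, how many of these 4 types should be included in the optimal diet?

Profitabilities (E/h, J/s): moths 0.163, large flies 0.0992, small flies 0.0659, leafhoppers 0.0124. Add prey in this order while the next type's profitability exceeds the intake rate on those already taken.
Rate on top 1: 0.143. large flies: 0.0992 < 0.143 → exclude; stop.
Optimal diet: moths — 1 of 4 types.

1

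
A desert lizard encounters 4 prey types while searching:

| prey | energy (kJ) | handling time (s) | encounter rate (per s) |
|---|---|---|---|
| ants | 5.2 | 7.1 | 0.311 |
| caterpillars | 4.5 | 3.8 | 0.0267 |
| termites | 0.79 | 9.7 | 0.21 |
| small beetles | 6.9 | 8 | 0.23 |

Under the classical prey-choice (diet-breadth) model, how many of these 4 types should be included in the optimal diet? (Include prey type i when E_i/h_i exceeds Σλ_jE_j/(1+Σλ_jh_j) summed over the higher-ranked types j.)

3

E/h in descending order: caterpillars 1.18, small beetles 0.863, ants 0.732, termites 0.0814 kJ/s. The optimal diet is the largest prefix of this list for which every included type satisfies E_i/h_i > R on the types above it.
Rate on top 1: 0.1091. small beetles: 0.863 > 0.1091 → include.
Rate on top 2: 0.5804. ants: 0.732 > 0.5804 → include.
Rate on top 3: 0.6456. termites: 0.0814 < 0.6456 → exclude; stop.
Optimal diet: caterpillars, small beetles, ants — 3 of 4 types.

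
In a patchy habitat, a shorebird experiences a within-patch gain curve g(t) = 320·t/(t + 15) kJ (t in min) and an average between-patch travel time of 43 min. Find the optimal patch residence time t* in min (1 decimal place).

25.4 min

By the marginal value theorem, leave when the instantaneous gain rate g'(t) equals the habitat-wide average g(t)/(T + t).
g'(t) = 320·15/(t + 15)². Setting 320·15/(t+15)² = 320t/[(t+15)(43+t)] gives 15(43+t) = t(t+15), so t² = 15×43 = 645.
t* = √645 = 25.4 min.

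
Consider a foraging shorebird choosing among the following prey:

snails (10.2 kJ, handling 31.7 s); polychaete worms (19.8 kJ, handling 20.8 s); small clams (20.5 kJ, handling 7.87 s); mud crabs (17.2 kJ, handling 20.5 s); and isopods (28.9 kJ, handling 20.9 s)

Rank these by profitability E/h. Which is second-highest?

Profitability E/h (kJ/s): snails = 10.2/31.7 = 0.322, polychaete worms = 19.8/20.8 = 0.952, small clams = 20.5/7.87 = 2.6, mud crabs = 17.2/20.5 = 0.839, isopods = 28.9/20.9 = 1.38.
Ranked: small clams > isopods > polychaete worms > mud crabs > snails.

isopods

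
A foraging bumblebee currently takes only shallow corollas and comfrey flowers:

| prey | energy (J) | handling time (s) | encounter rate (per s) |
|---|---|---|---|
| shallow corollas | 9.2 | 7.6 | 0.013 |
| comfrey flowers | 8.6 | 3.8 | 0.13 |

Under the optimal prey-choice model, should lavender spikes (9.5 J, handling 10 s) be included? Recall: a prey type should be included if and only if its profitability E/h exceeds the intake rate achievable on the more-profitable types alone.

Intake rate on the current diet: R = (0.013×9.2 + 0.13×8.6) / (1 + 0.013×7.6 + 0.13×3.8) = 1.238/1.593 = 0.777 J/s.
Profitability of lavender spikes: 9.5/10 = 0.95 J/s.
0.95 > 0.777, so adding lavender spikes raises the average — include it.

Yes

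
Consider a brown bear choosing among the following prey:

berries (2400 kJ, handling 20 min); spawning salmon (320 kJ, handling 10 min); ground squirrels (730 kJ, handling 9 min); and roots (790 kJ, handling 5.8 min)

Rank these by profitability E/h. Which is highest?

roots

Profitability E/h (kJ/min): berries = 2400/20 = 120, spawning salmon = 320/10 = 32, ground squirrels = 730/9 = 81.1, roots = 790/5.8 = 136.
Ranked: roots > berries > ground squirrels > spawning salmon.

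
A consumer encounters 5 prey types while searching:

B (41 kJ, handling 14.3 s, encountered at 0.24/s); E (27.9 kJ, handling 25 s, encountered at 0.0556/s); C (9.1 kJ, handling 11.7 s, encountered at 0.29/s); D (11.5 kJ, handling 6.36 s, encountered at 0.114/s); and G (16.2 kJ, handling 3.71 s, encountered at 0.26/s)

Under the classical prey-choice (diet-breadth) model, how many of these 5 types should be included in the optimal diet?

Rank by E/h (kJ/s): G 4.37, B 2.87, D 1.81, E 1.12, C 0.778. Include each in turn until the next type's E/h falls below the running intake rate.
Rate on top 1: 2.144. B: 2.87 > 2.144 → include.
Rate on top 2: 2.604. D: 1.81 < 2.604 → exclude; stop.
Optimal diet: G, B — 2 of 5 types.

2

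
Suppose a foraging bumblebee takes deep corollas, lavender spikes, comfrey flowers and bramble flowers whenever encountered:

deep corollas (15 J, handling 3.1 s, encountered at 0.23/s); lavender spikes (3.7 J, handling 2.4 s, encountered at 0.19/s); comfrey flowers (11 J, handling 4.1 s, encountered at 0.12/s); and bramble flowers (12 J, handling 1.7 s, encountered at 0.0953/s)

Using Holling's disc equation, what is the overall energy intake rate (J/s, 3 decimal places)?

R = Σλ_iE_i / (1 + Σλ_ih_i)
Numerator: 0.23×15 + 0.19×3.7 + 0.12×11 + 0.0953×12 = 6.617
Denominator: 1 + 0.23×3.1 + 0.19×2.4 + 0.12×4.1 + 0.0953×1.7 = 2.823
R = 6.617/2.823 = 2.344 J/s

2.344 J/s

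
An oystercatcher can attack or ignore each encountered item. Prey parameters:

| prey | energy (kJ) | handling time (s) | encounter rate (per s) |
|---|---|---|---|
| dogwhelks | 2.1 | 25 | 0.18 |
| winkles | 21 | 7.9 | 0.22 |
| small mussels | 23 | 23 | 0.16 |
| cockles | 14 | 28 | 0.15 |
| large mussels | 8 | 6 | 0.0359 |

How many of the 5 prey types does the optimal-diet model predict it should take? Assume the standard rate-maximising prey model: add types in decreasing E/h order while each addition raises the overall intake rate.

1

E/h in descending order: winkles 2.66, large mussels 1.33, small mussels 1, cockles 0.5, dogwhelks 0.084 kJ/s. The optimal diet is the largest prefix of this list for which every included type satisfies E_i/h_i > R on the types above it.
Rate on top 1: 1.687. large mussels: 1.33 < 1.687 → exclude; stop.
Optimal diet: winkles — 1 of 5 types.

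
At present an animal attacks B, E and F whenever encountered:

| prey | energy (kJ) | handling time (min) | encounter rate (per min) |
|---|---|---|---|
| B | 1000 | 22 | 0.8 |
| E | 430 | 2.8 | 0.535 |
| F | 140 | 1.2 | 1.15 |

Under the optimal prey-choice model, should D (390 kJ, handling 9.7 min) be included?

No

Intake rate on the current diet: R = (0.8×1000 + 0.535×430 + 1.15×140) / (1 + 0.8×22 + 0.535×2.8 + 1.15×1.2) = 1191/21.48 = 55.45 kJ/min.
Profitability of D: 390/9.7 = 40.21 kJ/min.
40.21 < 55.45, so adding D would lower the average — exclude it.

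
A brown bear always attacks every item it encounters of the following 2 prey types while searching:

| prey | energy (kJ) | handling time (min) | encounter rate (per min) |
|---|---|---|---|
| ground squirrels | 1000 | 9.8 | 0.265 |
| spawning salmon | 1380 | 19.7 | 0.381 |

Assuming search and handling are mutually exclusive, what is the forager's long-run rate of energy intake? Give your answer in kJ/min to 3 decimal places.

R = Σλ_iE_i / (1 + Σλ_ih_i)
Numerator: 0.265×1000 + 0.381×1380 = 790.8
Denominator: 1 + 0.265×9.8 + 0.381×19.7 = 11.1
R = 790.8/11.1 = 71.22 kJ/min

71.224 kJ/min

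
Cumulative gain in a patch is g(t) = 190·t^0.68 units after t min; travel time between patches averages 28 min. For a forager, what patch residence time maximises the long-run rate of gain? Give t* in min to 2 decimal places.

59.50 min

Optimal t* satisfies g'(t*) = g(t*)/(T + t*).
g'(t) = 0.68·190·t^-0.32. Setting 0.68·190·t^-0.32 = 190·t^0.68/(28+t) gives 0.68(28+t) = t, so 0.32·t = 0.68×28.
t* = 0.68×28/0.32 = 59.5 min.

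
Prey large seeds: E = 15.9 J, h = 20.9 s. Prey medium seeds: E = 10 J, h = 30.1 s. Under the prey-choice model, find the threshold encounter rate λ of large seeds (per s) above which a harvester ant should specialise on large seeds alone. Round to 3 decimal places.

0.037 per s

Drop medium seeds once their profitability E₂/h₂ falls below the rate achievable on large seeds alone: E₂/h₂ = λE₁/(1 + λh₁).
Solve for λ: λE₁h₂ = E₂(1 + λh₁) → λ(E₁h₂ − E₂h₁) = E₂ → λ = E₂/(E₁h₂ − E₂h₁).
λ = 10/(15.9×30.1 − 10×20.9) = 10/269.6 = 0.03709 per s.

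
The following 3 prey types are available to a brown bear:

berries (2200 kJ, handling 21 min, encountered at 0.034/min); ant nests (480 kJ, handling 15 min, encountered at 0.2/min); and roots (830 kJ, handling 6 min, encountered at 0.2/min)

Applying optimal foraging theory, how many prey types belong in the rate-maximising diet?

Profitabilities (E/h, kJ/min): roots 138, berries 105, ant nests 32. Add prey in this order while the next type's profitability exceeds the intake rate on those already taken.
Rate on top 1: 75.45. berries: 105 > 75.45 → include.
Rate on top 2: 82.64. ant nests: 32 < 82.64 → exclude; stop.
Optimal diet: roots, berries — 2 of 3 types.

2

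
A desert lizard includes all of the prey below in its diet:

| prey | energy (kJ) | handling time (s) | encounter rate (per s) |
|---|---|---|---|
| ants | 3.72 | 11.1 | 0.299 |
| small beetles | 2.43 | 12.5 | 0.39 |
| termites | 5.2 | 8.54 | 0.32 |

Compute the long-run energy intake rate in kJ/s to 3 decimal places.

0.312 kJ/s

R = (0.299×3.72 + 0.39×2.43 + 0.32×5.2) / (1 + 0.299×11.1 + 0.39×12.5 + 0.32×8.54) = 3.724/11.93 = 0.3122 kJ/s.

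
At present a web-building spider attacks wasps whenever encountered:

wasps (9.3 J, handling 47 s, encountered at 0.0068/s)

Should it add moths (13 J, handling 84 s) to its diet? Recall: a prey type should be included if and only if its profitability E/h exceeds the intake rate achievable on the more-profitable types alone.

Yes

Intake rate on the current diet: R = (0.0068×9.3) / (1 + 0.0068×47) = 0.06324/1.32 = 0.04792 J/s.
moths: E/h = 13/84 = 0.1548 J/s.
Since 0.1548 > R, including moths increases the long-run rate.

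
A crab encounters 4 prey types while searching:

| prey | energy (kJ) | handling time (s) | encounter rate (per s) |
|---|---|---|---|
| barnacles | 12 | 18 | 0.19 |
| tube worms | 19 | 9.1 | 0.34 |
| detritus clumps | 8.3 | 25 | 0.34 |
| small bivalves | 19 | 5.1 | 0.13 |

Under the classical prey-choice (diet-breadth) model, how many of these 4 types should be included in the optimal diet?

2

E/h in descending order: small bivalves 3.73, tube worms 2.09, barnacles 0.667, detritus clumps 0.332 kJ/s. The optimal diet is the largest prefix of this list for which every included type satisfies E_i/h_i > R on the types above it.
Rate on top 1: 1.485. tube worms: 2.09 > 1.485 → include.
Rate on top 2: 1.877. barnacles: 0.667 < 1.877 → exclude; stop.
Optimal diet: small bivalves, tube worms — 2 of 4 types.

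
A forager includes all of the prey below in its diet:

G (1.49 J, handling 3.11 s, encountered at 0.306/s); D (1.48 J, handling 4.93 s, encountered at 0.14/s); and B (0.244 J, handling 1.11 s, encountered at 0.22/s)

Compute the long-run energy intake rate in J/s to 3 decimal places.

0.248 J/s

Energy encountered per unit search time: 0.306×1.49 + 0.14×1.48 + 0.22×0.244 = 0.7168 J/s.
Handling time per unit search time: 0.306×3.11 + 0.14×4.93 + 0.22×1.11 = 1.886.
Rate = 0.7168/(1 + 1.886) = 0.2484 J/s.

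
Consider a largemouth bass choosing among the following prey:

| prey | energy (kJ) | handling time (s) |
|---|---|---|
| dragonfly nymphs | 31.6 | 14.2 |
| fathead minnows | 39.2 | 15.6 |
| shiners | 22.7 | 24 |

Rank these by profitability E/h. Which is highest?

fathead minnows

Profitability E/h (kJ/s): dragonfly nymphs = 31.6/14.2 = 2.23, fathead minnows = 39.2/15.6 = 2.51, shiners = 22.7/24 = 0.946.
Ranked: fathead minnows > dragonfly nymphs > shiners.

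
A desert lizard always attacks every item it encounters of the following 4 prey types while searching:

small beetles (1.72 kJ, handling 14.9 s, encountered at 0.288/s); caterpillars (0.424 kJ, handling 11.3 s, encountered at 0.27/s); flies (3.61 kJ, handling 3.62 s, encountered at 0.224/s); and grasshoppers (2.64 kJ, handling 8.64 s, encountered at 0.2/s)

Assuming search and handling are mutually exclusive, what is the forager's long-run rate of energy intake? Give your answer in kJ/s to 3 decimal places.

R = Σλ_iE_i / (1 + Σλ_ih_i)
Numerator: 0.288×1.72 + 0.27×0.424 + 0.224×3.61 + 0.2×2.64 = 1.946
Denominator: 1 + 0.288×14.9 + 0.27×11.3 + 0.224×3.62 + 0.2×8.64 = 10.88
R = 1.946/10.88 = 0.1789 kJ/s

0.179 kJ/s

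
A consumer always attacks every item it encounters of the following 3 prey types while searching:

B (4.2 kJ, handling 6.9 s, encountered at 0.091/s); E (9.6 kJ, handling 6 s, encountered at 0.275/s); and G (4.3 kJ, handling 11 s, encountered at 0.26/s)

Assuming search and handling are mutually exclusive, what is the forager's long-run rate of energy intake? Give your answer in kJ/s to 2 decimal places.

R = Σλ_iE_i / (1 + Σλ_ih_i)
Numerator: 0.091×4.2 + 0.275×9.6 + 0.26×4.3 = 4.14
Denominator: 1 + 0.091×6.9 + 0.275×6 + 0.26×11 = 6.138
R = 4.14/6.138 = 0.6745 kJ/s

0.67 kJ/s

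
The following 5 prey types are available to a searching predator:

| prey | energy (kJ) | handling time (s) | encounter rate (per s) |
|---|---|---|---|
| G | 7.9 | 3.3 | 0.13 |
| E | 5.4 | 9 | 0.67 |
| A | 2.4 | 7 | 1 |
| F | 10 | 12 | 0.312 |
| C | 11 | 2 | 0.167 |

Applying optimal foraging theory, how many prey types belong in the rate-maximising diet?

E/h in descending order: C 5.5, G 2.39, F 0.833, E 0.6, A 0.343 kJ/s. The optimal diet is the largest prefix of this list for which every included type satisfies E_i/h_i > R on the types above it.
Rate on top 1: 1.377. G: 2.39 > 1.377 → include.
Rate on top 2: 1.625. F: 0.833 < 1.625 → exclude; stop.
Optimal diet: C, G — 2 of 5 types.

2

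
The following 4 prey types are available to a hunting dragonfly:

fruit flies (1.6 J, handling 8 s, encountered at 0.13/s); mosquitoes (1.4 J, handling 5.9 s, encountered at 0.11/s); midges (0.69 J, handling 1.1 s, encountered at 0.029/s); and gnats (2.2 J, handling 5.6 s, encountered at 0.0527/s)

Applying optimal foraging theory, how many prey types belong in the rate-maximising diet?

4

Rank by E/h (J/s): midges 0.627, gnats 0.393, mosquitoes 0.237, fruit flies 0.2. Include each in turn until the next type's E/h falls below the running intake rate.
Rate on top 1: 0.01939. gnats: 0.393 > 0.01939 → include.
Rate on top 2: 0.1024. mosquitoes: 0.237 > 0.1024 → include.
Rate on top 3: 0.1467. fruit flies: 0.2 > 0.1467 → include.
Optimal diet: midges, gnats, mosquitoes, fruit flies — 4 of 4 types.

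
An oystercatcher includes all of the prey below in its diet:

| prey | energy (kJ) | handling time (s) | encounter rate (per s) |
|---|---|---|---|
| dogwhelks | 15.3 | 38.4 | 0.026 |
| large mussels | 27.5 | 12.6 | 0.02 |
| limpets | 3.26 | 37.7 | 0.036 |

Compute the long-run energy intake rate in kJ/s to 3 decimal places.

0.295 kJ/s

Energy encountered per unit search time: 0.026×15.3 + 0.02×27.5 + 0.036×3.26 = 1.065 kJ/s.
Handling time per unit search time: 0.026×38.4 + 0.02×12.6 + 0.036×37.7 = 2.608.
Rate = 1.065/(1 + 2.608) = 0.2953 kJ/s.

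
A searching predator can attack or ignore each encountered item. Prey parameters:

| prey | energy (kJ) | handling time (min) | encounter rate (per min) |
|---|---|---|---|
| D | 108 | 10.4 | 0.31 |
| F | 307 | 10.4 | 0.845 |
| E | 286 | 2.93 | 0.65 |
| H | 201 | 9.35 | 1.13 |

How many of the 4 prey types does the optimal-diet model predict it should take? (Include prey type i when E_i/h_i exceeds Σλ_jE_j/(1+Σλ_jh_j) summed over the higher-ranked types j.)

E/h in descending order: E 97.6, F 29.5, H 21.5, D 10.4 kJ/min. The optimal diet is the largest prefix of this list for which every included type satisfies E_i/h_i > R on the types above it.
Rate on top 1: 64. F: 29.5 < 64 → exclude; stop.
Optimal diet: E — 1 of 4 types.

1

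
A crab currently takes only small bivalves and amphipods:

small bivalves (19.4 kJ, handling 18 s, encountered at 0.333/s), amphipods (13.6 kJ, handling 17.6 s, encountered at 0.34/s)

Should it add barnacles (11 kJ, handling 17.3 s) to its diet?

Intake rate on the current diet: R = (0.333×19.4 + 0.34×13.6) / (1 + 0.333×18 + 0.34×17.6) = 11.08/12.98 = 0.8541 kJ/s.
barnacles: E/h = 11/17.3 = 0.6358 kJ/s.
0.6358 < 0.8541, so adding barnacles would lower the average — exclude it.

No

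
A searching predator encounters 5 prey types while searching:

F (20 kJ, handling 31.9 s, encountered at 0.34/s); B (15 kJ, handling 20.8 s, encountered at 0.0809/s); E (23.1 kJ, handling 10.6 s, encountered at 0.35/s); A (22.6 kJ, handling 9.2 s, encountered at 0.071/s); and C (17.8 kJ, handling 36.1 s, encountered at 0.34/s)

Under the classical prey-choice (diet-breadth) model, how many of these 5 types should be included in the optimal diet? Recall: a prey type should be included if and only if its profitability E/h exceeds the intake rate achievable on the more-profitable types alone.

E/h in descending order: A 2.46, E 2.18, B 0.721, F 0.627, C 0.493 kJ/s. The optimal diet is the largest prefix of this list for which every included type satisfies E_i/h_i > R on the types above it.
Rate on top 1: 0.9706. E: 2.18 > 0.9706 → include.
Rate on top 2: 1.807. B: 0.721 < 1.807 → exclude; stop.
Optimal diet: A, E — 2 of 5 types.

2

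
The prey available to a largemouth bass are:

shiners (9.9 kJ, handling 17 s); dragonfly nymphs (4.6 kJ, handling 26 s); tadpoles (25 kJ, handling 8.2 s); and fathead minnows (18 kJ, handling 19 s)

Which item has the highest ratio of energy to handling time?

tadpoles

Profitability E/h (kJ/s): shiners = 9.9/17 = 0.582, dragonfly nymphs = 4.6/26 = 0.177, tadpoles = 25/8.2 = 3.05, fathead minnows = 18/19 = 0.947.
Ranked: tadpoles > fathead minnows > shiners > dragonfly nymphs.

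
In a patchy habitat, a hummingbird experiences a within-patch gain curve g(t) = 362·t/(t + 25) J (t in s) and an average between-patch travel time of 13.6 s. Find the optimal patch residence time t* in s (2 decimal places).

18.44 s

By the marginal value theorem, leave when the instantaneous gain rate g'(t) equals the habitat-wide average g(t)/(T + t).
g'(t) = 362·25/(t + 25)². Setting 362·25/(t+25)² = 362t/[(t+25)(13.6+t)] gives 25(13.6+t) = t(t+25), so t² = 25×13.6 = 340.
t* = √340 = 18.44 s.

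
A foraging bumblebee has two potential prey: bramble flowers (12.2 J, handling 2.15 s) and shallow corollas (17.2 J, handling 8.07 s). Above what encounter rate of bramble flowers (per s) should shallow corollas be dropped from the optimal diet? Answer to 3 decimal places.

0.280 per s

The zero-one rule: include shallow corollas iff E₂/h₂ > λE₁/(1+λh₁). Equality gives the switch point.
λE₁h₂ = E₂ + λE₂h₁ ⇒ λ = E₂/(E₁h₂ − E₂h₁) = 17.2/(98.45 − 36.98) = 0.2798 per s.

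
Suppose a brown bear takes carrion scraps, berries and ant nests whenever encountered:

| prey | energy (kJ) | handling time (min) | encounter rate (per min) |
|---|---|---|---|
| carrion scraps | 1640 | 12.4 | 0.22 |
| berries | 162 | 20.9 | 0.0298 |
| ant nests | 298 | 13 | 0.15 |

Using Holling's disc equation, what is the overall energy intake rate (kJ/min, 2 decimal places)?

65.12 kJ/min

R = Σλ_iE_i / (1 + Σλ_ih_i)
Numerator: 0.22×1640 + 0.0298×162 + 0.15×298 = 410.3
Denominator: 1 + 0.22×12.4 + 0.0298×20.9 + 0.15×13 = 6.301
R = 410.3/6.301 = 65.12 kJ/min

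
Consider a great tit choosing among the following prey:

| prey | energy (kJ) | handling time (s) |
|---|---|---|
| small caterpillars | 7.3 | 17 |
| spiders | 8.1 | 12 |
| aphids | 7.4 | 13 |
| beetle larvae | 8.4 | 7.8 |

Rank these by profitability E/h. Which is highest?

beetle larvae

In descending order of E/h:
beetle larvae: 8.4/7.8 = 1.08 kJ/s
spiders: 8.1/12 = 0.675 kJ/s
aphids: 7.4/13 = 0.569 kJ/s
small caterpillars: 7.3/17 = 0.429 kJ/s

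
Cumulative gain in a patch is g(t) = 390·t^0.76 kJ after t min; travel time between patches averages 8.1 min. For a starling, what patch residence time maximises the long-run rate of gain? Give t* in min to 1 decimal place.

25.6 min

Optimal t* satisfies g'(t*) = g(t*)/(T + t*).
g'(t) = 0.76·390·t^-0.24. Setting 0.76·390·t^-0.24 = 390·t^0.76/(8.1+t) gives 0.76(8.1+t) = t, so 0.24·t = 0.76×8.1.
t* = 0.76×8.1/0.24 = 25.65 min.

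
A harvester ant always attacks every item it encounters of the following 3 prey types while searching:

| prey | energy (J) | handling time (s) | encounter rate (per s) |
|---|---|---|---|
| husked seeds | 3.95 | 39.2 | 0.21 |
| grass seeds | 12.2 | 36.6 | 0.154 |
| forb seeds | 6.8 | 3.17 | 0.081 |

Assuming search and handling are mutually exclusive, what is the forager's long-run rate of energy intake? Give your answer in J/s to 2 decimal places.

0.22 J/s

Energy encountered per unit search time: 0.21×3.95 + 0.154×12.2 + 0.081×6.8 = 3.259 J/s.
Handling time per unit search time: 0.21×39.2 + 0.154×36.6 + 0.081×3.17 = 14.13.
Rate = 3.259/(1 + 14.13) = 0.2155 J/s.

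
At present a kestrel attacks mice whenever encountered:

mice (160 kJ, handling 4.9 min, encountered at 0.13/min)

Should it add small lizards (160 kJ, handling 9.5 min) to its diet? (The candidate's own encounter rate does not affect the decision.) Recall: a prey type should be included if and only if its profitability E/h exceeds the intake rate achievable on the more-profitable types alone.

Yes

Intake rate on the current diet: R = (0.13×160) / (1 + 0.13×4.9) = 20.8/1.637 = 12.71 kJ/min.
Profitability of small lizards: 160/9.5 = 16.84 kJ/min.
16.84 > 12.71, so adding small lizards raises the average — include it.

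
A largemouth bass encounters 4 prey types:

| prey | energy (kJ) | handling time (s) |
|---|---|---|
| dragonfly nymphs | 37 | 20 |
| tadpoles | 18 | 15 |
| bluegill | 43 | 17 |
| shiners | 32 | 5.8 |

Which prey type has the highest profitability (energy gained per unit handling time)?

In descending order of E/h:
shiners: 32/5.8 = 5.52 kJ/s
bluegill: 43/17 = 2.53 kJ/s
dragonfly nymphs: 37/20 = 1.85 kJ/s
tadpoles: 18/15 = 1.2 kJ/s

shiners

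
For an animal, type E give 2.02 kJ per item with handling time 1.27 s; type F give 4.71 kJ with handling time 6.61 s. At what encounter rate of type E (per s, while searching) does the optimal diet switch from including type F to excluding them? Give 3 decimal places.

0.639 per s

At the threshold, the rate on type E alone equals the profitability of type F: λ·2.02/(1 + λ·1.27) = 4.71/6.61 = 0.7126.
Rearranging, λ(2.02 − 0.7126×1.27) = 0.7126, so λ = 0.7126/1.115 = 0.639 per s.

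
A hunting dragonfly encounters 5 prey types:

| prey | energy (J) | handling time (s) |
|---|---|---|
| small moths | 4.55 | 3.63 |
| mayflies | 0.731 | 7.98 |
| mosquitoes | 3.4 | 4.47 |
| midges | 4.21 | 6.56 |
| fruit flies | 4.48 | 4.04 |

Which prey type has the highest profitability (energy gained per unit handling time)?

small moths

Profitability E/h (J/s): small moths = 4.55/3.63 = 1.25, mayflies = 0.731/7.98 = 0.0916, mosquitoes = 3.4/4.47 = 0.761, midges = 4.21/6.56 = 0.642, fruit flies = 4.48/4.04 = 1.11.
Ranked: small moths > fruit flies > mosquitoes > midges > mayflies.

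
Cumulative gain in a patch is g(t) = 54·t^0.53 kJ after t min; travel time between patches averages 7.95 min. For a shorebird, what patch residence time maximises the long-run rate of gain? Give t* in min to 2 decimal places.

8.96 min

By the marginal value theorem, leave when the instantaneous gain rate g'(t) equals the habitat-wide average g(t)/(T + t).
g'(t) = 0.53·54·t^-0.47. Setting 0.53·54·t^-0.47 = 54·t^0.53/(7.95+t) gives 0.53(7.95+t) = t, so 0.47·t = 0.53×7.95.
t* = 0.53×7.95/0.47 = 8.965 min.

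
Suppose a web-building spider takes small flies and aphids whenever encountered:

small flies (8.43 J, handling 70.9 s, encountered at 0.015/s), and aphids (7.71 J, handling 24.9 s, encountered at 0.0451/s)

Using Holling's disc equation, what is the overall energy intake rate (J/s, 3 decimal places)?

Energy encountered per unit search time: 0.015×8.43 + 0.0451×7.71 = 0.4742 J/s.
Handling time per unit search time: 0.015×70.9 + 0.0451×24.9 = 2.186.
Rate = 0.4742/(1 + 2.186) = 0.1488 J/s.

0.149 J/s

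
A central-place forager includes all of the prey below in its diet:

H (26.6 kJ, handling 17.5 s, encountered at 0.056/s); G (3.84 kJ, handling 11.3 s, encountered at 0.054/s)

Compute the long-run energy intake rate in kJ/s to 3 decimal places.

0.655 kJ/s

R = Σλ_iE_i / (1 + Σλ_ih_i)
Numerator: 0.056×26.6 + 0.054×3.84 = 1.697
Denominator: 1 + 0.056×17.5 + 0.054×11.3 = 2.59
R = 1.697/2.59 = 0.6551 kJ/s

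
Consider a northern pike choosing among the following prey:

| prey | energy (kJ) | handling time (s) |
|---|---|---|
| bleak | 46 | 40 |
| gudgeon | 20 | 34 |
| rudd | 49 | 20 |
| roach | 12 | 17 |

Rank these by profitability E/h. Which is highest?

rudd

In descending order of E/h:
rudd: 49/20 = 2.45 kJ/s
bleak: 46/40 = 1.15 kJ/s
roach: 12/17 = 0.706 kJ/s
gudgeon: 20/34 = 0.588 kJ/s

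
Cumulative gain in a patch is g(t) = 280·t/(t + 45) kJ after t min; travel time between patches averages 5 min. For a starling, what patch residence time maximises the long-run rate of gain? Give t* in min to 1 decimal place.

15.0 min

Optimal t* satisfies g'(t*) = g(t*)/(T + t*).
g'(t) = 280·45/(t + 45)². Setting 280·45/(t+45)² = 280t/[(t+45)(5+t)] gives 45(5+t) = t(t+45), so t² = 45×5 = 225.
t* = √225 = 15 min.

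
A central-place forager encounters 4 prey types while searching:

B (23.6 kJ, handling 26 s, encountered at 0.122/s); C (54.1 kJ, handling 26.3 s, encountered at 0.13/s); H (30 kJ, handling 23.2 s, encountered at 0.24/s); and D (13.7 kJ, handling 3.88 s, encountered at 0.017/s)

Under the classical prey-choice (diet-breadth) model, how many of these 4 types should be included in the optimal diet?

2

Rank by E/h (kJ/s): D 3.53, C 2.06, H 1.29, B 0.908. Include each in turn until the next type's E/h falls below the running intake rate.
Rate on top 1: 0.2185. C: 2.06 > 0.2185 → include.
Rate on top 2: 1.62. H: 1.29 < 1.62 → exclude; stop.
Optimal diet: D, C — 2 of 4 types.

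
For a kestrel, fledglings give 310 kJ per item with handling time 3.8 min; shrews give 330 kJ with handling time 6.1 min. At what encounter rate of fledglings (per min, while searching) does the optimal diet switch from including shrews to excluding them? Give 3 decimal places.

At the threshold, the rate on fledglings alone equals the profitability of shrews: λ·310/(1 + λ·3.8) = 330/6.1 = 54.1.
Rearranging, λ(310 − 54.1×3.8) = 54.1, so λ = 54.1/104.4 = 0.5181 per min.

0.518 per min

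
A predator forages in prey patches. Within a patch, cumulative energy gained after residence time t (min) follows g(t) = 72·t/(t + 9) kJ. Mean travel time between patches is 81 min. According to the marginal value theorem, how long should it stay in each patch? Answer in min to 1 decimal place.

27.0 min

Optimal t* satisfies g'(t*) = g(t*)/(T + t*).
g'(t) = 72·9/(t + 9)². Setting 72·9/(t+9)² = 72t/[(t+9)(81+t)] gives 9(81+t) = t(t+9), so t² = 9×81 = 729.
t* = √729 = 27 min.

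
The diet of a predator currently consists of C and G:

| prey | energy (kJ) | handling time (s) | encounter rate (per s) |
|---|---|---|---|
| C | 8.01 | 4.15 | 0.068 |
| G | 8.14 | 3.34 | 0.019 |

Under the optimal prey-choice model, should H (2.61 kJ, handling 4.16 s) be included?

Current rate: (0.068×8.01 + 0.019×8.14)/(1 + 0.068×4.15 + 0.019×3.34) = 0.5197 kJ/s.
Profitability of H: 2.61/4.16 = 0.6274 kJ/s.
Since 0.6274 > R, including H increases the long-run rate.

Yes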